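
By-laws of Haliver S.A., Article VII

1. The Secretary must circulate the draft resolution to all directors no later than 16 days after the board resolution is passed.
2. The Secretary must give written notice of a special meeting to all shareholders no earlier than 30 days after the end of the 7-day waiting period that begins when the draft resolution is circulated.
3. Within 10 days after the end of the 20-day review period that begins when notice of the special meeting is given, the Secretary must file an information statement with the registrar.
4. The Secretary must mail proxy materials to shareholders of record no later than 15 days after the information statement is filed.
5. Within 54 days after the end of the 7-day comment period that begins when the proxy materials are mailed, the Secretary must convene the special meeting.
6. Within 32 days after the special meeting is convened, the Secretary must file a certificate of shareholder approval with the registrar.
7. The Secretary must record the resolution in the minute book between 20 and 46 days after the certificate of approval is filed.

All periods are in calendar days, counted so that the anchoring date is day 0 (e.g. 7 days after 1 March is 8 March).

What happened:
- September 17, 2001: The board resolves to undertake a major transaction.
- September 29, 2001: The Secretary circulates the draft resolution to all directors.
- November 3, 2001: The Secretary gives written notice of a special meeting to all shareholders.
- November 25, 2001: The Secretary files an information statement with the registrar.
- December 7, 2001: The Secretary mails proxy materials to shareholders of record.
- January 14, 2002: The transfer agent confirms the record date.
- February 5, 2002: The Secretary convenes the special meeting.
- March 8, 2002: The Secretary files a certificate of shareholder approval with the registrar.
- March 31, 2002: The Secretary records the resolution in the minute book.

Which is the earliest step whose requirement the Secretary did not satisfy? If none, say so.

(1) due by September 17, 2001 + 16 days = October 3, 2001; September 29, 2001 is within that limit.
(2) permitted from October 6, 2001 + 30 days = November 5, 2001 onward; done November 3, 2001 — 2 days too early.

Step 2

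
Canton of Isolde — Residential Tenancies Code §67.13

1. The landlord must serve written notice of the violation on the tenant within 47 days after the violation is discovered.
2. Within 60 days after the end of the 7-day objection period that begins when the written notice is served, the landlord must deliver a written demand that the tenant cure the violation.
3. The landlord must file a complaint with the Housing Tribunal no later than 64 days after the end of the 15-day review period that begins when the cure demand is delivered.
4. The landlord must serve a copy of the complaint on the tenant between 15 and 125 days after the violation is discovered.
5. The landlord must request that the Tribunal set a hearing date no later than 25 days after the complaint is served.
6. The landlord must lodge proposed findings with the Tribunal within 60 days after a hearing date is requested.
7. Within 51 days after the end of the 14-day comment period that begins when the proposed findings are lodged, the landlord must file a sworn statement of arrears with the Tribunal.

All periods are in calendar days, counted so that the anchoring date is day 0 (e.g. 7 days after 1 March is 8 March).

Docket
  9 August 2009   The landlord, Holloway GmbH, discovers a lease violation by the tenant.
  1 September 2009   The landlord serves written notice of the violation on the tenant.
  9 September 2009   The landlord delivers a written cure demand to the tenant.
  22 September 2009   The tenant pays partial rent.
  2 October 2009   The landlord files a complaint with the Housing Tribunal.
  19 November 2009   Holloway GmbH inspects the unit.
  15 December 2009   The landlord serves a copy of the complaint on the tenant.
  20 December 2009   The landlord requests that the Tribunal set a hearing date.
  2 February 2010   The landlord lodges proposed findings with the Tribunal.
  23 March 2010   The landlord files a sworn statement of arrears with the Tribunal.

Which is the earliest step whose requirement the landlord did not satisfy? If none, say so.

Step 4

Step 1 — counting 47 days from 9 August 2009 (when the violation is discovered) gives a deadline of 25 September 2009; 1 September 2009 is within that limit.
Step 2 — counting 60 days from 8 September 2009 (end of the 7-day objection period, which began when the written notice is served on 1 September 2009) gives a deadline of 7 November 2009; done 9 September 2009 — timely.
Step 3 — counting 64 days from 24 September 2009 (end of the 15-day review period, which began when the cure demand is delivered on 9 September 2009) gives a deadline of 27 November 2009; completed 2 October 2009, before the deadline.
Step 4 — 15 and 125 days from 9 August 2009 (when the violation is discovered) are 24 August 2009 and 12 December 2009 respectively; done 15 December 2009 — 3 days after the window closed.
Later steps need not be reached.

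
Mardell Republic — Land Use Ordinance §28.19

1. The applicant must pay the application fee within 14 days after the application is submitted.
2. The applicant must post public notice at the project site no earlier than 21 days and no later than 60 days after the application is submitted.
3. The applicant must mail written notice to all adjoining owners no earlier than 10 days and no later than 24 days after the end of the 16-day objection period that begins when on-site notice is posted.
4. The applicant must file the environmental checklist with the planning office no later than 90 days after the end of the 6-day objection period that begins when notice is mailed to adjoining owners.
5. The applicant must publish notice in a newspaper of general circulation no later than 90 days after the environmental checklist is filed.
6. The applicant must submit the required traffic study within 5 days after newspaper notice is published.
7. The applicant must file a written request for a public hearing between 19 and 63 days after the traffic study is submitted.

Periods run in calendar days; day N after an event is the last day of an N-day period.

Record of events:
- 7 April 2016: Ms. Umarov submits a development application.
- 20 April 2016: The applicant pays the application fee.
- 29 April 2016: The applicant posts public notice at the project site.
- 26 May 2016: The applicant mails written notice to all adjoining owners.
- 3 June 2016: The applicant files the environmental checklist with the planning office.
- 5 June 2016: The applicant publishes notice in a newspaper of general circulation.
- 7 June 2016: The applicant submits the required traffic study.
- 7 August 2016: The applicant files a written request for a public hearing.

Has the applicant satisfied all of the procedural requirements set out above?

(1) due by 7 April 2016 + 14 days = 21 April 2016; 20 April 2016 is within that limit.
(2) the permitted window runs from 7 April 2016 + 21 = 28 April 2016 to 7 April 2016 + 60 = 6 June 2016; done 29 April 2016 — within the window.
(3) the permitted window runs from 15 May 2016 + 10 = 25 May 2016 to 15 May 2016 + 24 = 8 June 2016; 26 May 2016 falls inside that range.
(4) due by 1 June 2016 + 90 days = 30 August 2016; completed 3 June 2016, before the deadline.
(5) due by 3 June 2016 + 90 days = 1 September 2016; 5 June 2016 is within that limit.
(6) due by 5 June 2016 + 5 days = 10 June 2016; 7 June 2016 is within that limit.
(7) the permitted window runs from 7 June 2016 + 19 = 26 June 2016 to 7 June 2016 + 63 = 9 August 2016; done 7 August 2016, which is between those dates.

Yes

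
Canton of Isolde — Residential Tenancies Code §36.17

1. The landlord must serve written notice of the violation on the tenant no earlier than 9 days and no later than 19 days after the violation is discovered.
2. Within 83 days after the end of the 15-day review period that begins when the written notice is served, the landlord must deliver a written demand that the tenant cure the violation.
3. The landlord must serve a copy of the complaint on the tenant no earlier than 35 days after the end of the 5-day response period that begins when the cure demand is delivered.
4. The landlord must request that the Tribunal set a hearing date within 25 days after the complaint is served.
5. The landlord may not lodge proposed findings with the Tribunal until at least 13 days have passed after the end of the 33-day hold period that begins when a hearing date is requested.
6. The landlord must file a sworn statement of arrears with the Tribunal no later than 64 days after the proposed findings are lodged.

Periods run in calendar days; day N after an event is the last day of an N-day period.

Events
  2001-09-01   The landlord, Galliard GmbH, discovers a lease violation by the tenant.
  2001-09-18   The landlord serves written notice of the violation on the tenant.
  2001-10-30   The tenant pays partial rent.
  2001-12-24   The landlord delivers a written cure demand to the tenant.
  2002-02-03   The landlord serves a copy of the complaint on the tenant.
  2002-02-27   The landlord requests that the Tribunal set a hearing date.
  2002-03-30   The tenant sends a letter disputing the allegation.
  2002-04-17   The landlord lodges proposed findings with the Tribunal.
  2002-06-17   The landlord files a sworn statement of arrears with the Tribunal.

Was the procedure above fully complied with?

Yes

(1) the permitted window runs from 2001-09-01 + 9 = 2001-09-10 to 2001-09-01 + 19 = 2001-09-20; done 2001-09-18 — within the window.
(2) due by 2001-10-03 + 83 days = 2001-12-25; done 2001-12-24 — timely.
(3) permitted from 2001-12-29 + 35 days = 2002-02-02 onward; 2002-02-03 is on or after that date.
(4) due by 2002-02-03 + 25 days = 2002-02-28; 2002-02-27 is within that limit.
(5) permitted from 2002-04-01 + 13 days = 2002-04-14 onward; done 2002-04-17, after the minimum wait.
(6) due by 2002-04-17 + 64 days = 2002-06-20; done 2002-06-17 — timely.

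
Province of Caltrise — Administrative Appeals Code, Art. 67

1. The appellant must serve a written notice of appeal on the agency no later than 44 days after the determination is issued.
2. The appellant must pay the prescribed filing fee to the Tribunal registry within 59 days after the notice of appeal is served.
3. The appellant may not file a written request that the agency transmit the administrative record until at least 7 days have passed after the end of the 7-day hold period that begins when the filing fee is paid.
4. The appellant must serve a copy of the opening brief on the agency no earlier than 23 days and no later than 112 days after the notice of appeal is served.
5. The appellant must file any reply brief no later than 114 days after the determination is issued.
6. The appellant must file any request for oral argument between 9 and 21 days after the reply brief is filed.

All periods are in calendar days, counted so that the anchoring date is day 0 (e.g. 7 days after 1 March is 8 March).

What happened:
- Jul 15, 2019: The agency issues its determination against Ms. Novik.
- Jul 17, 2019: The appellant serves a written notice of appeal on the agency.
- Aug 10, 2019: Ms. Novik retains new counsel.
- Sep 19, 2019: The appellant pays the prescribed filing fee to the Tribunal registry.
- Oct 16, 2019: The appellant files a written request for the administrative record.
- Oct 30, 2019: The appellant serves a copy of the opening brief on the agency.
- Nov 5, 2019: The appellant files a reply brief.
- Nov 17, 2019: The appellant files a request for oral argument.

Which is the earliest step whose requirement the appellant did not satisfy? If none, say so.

Step 2

(1) due by Jul 15, 2019 + 44 days = Aug 28, 2019; done Jul 17, 2019 — timely.
(2) due by Jul 17, 2019 + 59 days = Sep 14, 2019; done Sep 19, 2019 — 5 days late.
No need to go further; step 2 was not satisfied.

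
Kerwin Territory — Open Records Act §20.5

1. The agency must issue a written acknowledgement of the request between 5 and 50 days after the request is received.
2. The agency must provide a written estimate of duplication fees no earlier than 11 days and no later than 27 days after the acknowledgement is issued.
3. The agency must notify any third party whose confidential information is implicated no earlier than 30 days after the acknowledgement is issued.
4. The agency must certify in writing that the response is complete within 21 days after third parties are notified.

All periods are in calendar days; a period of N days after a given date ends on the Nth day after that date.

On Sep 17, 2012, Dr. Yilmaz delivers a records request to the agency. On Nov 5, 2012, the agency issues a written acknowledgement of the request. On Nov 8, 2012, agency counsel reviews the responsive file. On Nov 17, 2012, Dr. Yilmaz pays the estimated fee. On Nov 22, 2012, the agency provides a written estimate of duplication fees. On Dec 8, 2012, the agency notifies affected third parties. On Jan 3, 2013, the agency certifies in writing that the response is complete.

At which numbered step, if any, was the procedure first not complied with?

Step 4

Step 1 — 5 and 50 days from Sep 17, 2012 (when the request is received) are Sep 22, 2012 and Nov 6, 2012 respectively; Nov 5, 2012 falls inside that range.
Step 2 — 11 and 27 days from Nov 5, 2012 (when the acknowledgement is issued) are Nov 16, 2012 and Dec 2, 2012 respectively; done Nov 22, 2012, which is between those dates.
Step 3 — must wait 30 days from Nov 5, 2012 (when the acknowledgement is issued), so not before Dec 5, 2012; Dec 8, 2012 is on or after that date.
Step 4 — counting 21 days from Dec 8, 2012 (when third parties are notified) gives a deadline of Dec 29, 2012; done Jan 3, 2013 — 5 days late.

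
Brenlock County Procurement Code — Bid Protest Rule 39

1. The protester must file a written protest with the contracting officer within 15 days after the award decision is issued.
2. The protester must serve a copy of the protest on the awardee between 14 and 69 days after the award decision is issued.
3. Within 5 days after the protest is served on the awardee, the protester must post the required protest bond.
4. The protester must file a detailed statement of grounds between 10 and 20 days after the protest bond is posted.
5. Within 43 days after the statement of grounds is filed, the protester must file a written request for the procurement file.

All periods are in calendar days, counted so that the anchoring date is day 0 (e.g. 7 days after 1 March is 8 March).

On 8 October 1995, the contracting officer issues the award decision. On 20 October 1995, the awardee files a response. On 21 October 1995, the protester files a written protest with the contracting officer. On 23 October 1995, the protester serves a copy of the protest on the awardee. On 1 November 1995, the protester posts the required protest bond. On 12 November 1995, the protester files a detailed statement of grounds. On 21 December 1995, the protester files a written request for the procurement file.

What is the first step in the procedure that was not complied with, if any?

Step 3

(1) due by 8 October 1995 + 15 days = 23 October 1995; completed 21 October 1995, before the deadline.
(2) the permitted window runs from 8 October 1995 + 14 = 22 October 1995 to 8 October 1995 + 69 = 16 December 1995; done 23 October 1995 — within the window.
(3) due by 23 October 1995 + 5 days = 28 October 1995; not done until 1 November 1995, 4 days after the deadline.
The procedure was therefore not followed at step 3.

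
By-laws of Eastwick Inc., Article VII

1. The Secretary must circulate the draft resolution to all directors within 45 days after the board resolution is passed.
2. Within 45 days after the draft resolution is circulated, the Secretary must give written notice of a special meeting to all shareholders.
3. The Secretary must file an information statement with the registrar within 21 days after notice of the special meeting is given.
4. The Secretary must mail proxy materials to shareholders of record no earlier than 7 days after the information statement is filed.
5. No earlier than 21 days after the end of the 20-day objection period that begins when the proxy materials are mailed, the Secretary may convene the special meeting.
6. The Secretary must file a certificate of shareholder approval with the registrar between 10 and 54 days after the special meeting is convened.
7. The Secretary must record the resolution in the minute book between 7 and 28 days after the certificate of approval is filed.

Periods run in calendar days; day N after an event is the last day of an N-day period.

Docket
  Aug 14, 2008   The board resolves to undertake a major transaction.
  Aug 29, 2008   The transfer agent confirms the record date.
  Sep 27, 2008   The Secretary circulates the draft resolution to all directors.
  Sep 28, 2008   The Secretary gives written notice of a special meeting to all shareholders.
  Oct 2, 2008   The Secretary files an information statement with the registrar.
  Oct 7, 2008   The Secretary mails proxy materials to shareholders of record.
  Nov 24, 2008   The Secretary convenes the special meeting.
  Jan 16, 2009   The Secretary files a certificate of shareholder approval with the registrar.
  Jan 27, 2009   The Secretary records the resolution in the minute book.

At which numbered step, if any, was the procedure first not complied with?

Step 4

(1) due by Aug 14, 2008 + 45 days = Sep 28, 2008; done Sep 27, 2008 — timely.
(2) due by Sep 27, 2008 + 45 days = Nov 11, 2008; done Sep 28, 2008 — timely.
(3) due by Sep 28, 2008 + 21 days = Oct 19, 2008; Oct 2, 2008 is within that limit.
(4) permitted from Oct 2, 2008 + 7 days = Oct 9, 2008 onward; acted on Oct 7, 2008, 2 days prematurely.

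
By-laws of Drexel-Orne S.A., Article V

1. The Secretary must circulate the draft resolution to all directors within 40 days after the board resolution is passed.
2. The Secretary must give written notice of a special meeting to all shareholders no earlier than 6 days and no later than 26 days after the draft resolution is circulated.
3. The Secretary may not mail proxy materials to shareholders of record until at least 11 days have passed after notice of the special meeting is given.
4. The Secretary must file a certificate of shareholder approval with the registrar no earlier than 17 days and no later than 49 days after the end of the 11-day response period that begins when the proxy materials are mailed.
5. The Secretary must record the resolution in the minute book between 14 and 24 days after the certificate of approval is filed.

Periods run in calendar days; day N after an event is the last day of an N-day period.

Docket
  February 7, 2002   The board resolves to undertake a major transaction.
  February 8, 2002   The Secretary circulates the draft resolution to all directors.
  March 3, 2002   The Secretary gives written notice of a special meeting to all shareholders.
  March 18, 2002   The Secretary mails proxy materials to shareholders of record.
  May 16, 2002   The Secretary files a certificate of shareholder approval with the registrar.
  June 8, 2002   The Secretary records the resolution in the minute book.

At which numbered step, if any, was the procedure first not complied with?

None — every step was satisfied

Step 1: 40 days after February 7, 2002 (when the board resolution is passed) is March 19, 2002; done February 8, 2002 — timely.
Step 2: the window is 6–26 days after February 8, 2002 (when the draft resolution is circulated), so February 14, 2002 through March 6, 2002; done March 3, 2002, which is between those dates.
Step 3: the earliest permitted date is 11 days after March 3, 2002 (when notice of the special meeting is given), i.e. March 14, 2002; March 18, 2002 is on or after that date.
Step 4: the window is 17–49 days after March 29, 2002 (end of the 11-day response period, which began when the proxy materials are mailed on March 18, 2002), so April 15, 2002 through May 17, 2002; May 16, 2002 falls inside that range.
Step 5: the window is 14–24 days after May 16, 2002 (when the certificate of approval is filed), so May 30, 2002 through June 9, 2002; June 8, 2002 falls inside that range.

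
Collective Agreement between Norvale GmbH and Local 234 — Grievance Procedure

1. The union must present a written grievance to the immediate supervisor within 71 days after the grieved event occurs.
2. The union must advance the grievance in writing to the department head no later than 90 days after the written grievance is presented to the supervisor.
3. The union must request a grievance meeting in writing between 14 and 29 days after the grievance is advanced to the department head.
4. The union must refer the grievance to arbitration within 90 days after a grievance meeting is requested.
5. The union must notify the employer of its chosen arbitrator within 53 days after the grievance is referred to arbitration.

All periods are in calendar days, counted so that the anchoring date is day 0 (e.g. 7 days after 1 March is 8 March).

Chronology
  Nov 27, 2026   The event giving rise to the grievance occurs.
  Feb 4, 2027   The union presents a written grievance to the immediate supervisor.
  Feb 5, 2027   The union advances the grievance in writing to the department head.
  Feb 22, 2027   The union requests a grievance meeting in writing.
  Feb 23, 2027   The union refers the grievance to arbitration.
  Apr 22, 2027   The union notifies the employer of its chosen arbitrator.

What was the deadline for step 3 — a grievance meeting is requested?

Step 3 runs from Feb 5, 2027, when the grievance is advanced to the department head. The window is 14–29 days after Feb 5, 2027; it closes on Mar 6, 2027.

Mar 6, 2027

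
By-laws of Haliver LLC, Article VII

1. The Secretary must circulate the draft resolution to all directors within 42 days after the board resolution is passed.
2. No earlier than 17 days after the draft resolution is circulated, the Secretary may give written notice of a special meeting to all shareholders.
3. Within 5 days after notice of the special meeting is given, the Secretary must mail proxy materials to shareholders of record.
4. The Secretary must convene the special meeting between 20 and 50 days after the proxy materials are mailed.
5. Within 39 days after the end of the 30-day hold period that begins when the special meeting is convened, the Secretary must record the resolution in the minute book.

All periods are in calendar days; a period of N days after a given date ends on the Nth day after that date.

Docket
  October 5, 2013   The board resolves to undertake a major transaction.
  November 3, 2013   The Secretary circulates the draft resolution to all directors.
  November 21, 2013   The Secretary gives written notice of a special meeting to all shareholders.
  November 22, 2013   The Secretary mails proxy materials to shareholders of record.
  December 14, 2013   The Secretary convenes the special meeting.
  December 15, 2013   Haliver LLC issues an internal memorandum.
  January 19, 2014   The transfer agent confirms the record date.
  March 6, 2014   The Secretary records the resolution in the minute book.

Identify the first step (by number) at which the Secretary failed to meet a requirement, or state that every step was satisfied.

Step 5

Step 1 — counting 42 days from October 5, 2013 (when the board resolution is passed) gives a deadline of November 16, 2013; completed November 3, 2013, before the deadline.
Step 2 — must wait 17 days from November 3, 2013 (when the draft resolution is circulated), so not before November 20, 2013; done November 21, 2013 — permitted.
Step 3 — counting 5 days from November 21, 2013 (when notice of the special meeting is given) gives a deadline of November 26, 2013; done November 22, 2013 — timely.
Step 4 — 20 and 50 days from November 22, 2013 (when the proxy materials are mailed) are December 12, 2013 and January 11, 2014 respectively; done December 14, 2013, which is between those dates.
Step 5 — counting 39 days from January 13, 2014 (end of the 30-day hold period, which began when the special meeting is convened on December 14, 2013) gives a deadline of February 21, 2014; not done until March 6, 2014, 13 days after the deadline.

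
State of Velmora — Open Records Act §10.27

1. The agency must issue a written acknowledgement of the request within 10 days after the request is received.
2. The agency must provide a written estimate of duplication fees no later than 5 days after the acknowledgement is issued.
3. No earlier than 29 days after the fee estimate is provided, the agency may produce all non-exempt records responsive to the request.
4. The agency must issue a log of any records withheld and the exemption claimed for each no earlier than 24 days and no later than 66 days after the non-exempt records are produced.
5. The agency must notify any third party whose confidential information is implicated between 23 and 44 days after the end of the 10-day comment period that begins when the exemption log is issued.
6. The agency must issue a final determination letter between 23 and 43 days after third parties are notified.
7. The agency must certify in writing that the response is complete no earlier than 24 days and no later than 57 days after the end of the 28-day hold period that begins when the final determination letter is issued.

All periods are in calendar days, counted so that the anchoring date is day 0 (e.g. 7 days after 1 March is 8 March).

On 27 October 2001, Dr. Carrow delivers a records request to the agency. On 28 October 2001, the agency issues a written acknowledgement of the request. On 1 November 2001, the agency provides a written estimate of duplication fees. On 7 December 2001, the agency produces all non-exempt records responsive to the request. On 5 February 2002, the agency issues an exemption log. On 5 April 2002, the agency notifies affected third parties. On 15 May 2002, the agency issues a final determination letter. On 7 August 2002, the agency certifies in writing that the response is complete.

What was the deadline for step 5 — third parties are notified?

31 March 2002

The exemption log is issued on 5 February 2002; the 10-day comment period therefore ends 15 February 2002, and step 5 runs from that date. The window is 23–44 days after 15 February 2002; it closes on 31 March 2002.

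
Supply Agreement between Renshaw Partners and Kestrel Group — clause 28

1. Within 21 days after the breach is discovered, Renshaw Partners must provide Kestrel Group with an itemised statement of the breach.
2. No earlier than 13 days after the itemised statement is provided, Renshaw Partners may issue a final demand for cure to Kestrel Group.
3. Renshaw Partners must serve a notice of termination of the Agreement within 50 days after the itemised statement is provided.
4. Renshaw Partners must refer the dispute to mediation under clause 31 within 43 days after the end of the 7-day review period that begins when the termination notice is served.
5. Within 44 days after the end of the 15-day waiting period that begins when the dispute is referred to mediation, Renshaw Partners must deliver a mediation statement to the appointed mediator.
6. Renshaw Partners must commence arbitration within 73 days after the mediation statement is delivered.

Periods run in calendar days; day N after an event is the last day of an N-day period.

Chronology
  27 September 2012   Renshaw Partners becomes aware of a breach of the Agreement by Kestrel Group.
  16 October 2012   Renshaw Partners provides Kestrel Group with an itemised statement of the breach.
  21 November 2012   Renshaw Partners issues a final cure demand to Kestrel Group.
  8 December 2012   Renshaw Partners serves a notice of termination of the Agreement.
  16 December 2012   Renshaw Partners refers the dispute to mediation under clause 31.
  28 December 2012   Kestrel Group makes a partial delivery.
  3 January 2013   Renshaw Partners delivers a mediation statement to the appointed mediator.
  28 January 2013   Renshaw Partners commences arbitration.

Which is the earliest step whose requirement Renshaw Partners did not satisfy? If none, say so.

Step 3

(1) due by 27 September 2012 + 21 days = 18 October 2012; completed 16 October 2012, before the deadline.
(2) permitted from 16 October 2012 + 13 days = 29 October 2012 onward; done 21 November 2012, after the minimum wait.
(3) due by 16 October 2012 + 50 days = 5 December 2012; done 8 December 2012 — 3 days late.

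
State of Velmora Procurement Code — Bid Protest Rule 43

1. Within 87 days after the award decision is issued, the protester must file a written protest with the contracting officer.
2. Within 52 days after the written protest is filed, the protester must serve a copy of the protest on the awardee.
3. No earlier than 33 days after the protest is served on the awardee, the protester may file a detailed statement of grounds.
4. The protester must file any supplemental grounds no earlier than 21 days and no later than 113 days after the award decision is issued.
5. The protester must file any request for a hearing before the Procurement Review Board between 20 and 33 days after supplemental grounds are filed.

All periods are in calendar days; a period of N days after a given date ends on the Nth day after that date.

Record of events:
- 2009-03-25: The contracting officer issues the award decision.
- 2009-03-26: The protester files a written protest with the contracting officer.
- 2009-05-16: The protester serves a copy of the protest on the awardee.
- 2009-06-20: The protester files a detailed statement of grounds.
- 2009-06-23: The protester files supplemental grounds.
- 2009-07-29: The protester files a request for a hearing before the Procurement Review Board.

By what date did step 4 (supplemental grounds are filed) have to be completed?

2009-07-16

Step 4 runs from 2009-03-25, when the award decision is issued. The window is 21–113 days after 2009-03-25; it closes on 2009-07-16.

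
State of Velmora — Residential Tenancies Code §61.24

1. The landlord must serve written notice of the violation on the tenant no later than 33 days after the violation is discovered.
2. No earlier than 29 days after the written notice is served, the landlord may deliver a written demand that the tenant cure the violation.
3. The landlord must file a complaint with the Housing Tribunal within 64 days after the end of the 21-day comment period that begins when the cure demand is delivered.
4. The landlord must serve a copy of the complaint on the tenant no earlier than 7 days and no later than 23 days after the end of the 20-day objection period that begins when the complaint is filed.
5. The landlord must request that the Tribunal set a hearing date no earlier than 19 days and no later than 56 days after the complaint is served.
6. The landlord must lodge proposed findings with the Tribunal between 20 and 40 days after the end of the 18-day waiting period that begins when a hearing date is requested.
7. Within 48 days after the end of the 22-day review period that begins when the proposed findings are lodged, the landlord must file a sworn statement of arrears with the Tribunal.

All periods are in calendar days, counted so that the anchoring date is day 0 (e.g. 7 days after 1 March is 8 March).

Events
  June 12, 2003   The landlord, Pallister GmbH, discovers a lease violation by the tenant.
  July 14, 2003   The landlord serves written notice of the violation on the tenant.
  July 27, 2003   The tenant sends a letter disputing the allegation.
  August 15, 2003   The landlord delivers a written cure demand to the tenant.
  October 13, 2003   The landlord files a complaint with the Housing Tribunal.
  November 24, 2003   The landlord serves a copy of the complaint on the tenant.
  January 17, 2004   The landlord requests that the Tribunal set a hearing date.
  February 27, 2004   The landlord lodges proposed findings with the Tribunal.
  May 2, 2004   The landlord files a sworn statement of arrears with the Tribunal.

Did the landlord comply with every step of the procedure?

Yes

Step 1: 33 days after June 12, 2003 (when the violation is discovered) is July 15, 2003; completed July 14, 2003, before the deadline.
Step 2: the earliest permitted date is 29 days after July 14, 2003 (when the written notice is served), i.e. August 12, 2003; done August 15, 2003, after the minimum wait.
Step 3: 64 days after September 5, 2003 (end of the 21-day comment period, which began when the cure demand is delivered on August 15, 2003) is November 8, 2003; October 13, 2003 is within that limit.
Step 4: the window is 7–23 days after November 2, 2003 (end of the 20-day objection period, which began when the complaint is filed on October 13, 2003), so November 9, 2003 through November 25, 2003; November 24, 2003 falls inside that range.
Step 5: the window is 19–56 days after November 24, 2003 (when the complaint is served), so December 13, 2003 through January 19, 2004; January 17, 2004 falls inside that range.
Step 6: the window is 20–40 days after February 4, 2004 (end of the 18-day waiting period, which began when a hearing date is requested on January 17, 2004), so February 24, 2004 through March 15, 2004; February 27, 2004 falls inside that range.
Step 7: 48 days after March 20, 2004 (end of the 22-day review period, which began when the proposed findings are lodged on February 27, 2004) is May 7, 2004; May 2, 2004 is within that limit.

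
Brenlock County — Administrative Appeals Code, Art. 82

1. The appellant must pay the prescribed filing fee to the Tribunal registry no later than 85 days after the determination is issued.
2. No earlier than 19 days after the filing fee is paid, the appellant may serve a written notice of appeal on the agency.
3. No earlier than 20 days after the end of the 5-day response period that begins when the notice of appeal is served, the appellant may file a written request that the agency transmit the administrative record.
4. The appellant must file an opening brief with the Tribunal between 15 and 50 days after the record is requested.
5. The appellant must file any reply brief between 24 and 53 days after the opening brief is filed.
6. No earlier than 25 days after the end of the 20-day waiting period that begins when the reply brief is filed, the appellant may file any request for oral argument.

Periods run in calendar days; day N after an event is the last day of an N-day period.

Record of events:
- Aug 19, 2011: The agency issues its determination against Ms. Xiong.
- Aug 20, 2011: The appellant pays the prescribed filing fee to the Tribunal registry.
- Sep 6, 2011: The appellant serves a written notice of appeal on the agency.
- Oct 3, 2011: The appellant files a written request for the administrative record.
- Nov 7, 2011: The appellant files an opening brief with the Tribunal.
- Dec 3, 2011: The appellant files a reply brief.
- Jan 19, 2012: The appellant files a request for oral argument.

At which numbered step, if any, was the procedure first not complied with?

(1) due by Aug 19, 2011 + 85 days = Nov 12, 2011; completed Aug 20, 2011, before the deadline.
(2) permitted from Aug 20, 2011 + 19 days = Sep 8, 2011 onward; acted on Sep 6, 2011, 2 days prematurely.
Later steps need not be reached.

Step 2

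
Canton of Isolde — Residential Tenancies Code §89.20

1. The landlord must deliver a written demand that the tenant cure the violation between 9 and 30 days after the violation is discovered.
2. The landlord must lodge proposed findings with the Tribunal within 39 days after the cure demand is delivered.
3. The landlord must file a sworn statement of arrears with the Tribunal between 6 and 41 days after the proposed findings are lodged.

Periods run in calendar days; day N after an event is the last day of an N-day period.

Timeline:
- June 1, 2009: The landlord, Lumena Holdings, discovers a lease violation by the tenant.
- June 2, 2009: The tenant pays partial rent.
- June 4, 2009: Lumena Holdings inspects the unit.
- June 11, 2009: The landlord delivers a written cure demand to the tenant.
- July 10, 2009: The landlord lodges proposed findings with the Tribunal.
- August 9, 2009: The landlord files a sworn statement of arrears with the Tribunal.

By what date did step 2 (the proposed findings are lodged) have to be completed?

July 20, 2009

Step 2 runs from June 11, 2009, when the cure demand is delivered. 39 days after June 11, 2009 is July 20, 2009.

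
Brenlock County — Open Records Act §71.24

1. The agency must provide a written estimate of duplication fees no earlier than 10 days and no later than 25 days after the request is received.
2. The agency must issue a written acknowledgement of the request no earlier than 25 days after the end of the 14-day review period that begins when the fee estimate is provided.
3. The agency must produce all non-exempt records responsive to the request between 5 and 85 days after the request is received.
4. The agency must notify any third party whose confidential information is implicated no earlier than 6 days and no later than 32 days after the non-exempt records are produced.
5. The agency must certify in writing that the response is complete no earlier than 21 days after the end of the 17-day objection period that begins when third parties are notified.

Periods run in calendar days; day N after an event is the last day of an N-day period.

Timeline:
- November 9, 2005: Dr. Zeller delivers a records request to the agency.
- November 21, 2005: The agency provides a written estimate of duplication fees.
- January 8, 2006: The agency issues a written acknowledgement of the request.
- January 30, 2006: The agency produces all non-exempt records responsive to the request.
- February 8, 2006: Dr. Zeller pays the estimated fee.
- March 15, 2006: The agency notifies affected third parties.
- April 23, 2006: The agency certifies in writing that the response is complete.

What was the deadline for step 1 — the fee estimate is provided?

December 4, 2005

Step 1 runs from November 9, 2005, when the request is received. The window is 10–25 days after November 9, 2005; it closes on December 4, 2005.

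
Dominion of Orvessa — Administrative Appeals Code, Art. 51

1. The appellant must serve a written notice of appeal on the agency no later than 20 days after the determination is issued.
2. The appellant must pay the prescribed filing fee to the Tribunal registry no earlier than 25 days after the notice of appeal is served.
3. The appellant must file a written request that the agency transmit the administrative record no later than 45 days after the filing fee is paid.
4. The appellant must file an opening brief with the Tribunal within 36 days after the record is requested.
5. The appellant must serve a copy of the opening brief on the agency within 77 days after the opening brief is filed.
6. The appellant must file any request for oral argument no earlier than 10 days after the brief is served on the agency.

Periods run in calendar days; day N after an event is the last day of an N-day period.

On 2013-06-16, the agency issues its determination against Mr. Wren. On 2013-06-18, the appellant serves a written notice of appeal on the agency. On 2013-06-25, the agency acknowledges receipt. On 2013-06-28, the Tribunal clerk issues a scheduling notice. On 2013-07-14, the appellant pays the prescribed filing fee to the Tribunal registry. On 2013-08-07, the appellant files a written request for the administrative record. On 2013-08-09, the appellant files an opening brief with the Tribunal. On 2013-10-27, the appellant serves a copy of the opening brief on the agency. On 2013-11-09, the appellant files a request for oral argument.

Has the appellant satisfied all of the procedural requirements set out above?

No

Step 1: 20 days after 2013-06-16 (when the determination is issued) is 2013-07-06; completed 2013-06-18, before the deadline.
Step 2: the earliest permitted date is 25 days after 2013-06-18 (when the notice of appeal is served), i.e. 2013-07-13; done 2013-07-14, after the minimum wait.
Step 3: 45 days after 2013-07-14 (when the filing fee is paid) is 2013-08-28; done 2013-08-07 — timely.
Step 4: 36 days after 2013-08-07 (when the record is requested) is 2013-09-12; 2013-08-09 is within that limit.
Step 5: 77 days after 2013-08-09 (when the opening brief is filed) is 2013-10-25; done 2013-10-27 — 2 days late.
That is the first point of non-compliance.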